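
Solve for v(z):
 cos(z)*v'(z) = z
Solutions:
 v(z) = C1 + Integral(z/cos(z), z)


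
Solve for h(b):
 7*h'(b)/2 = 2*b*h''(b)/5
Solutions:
 h(b) = C1 + C2*b^(39/4)


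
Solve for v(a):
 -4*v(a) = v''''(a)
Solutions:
 v(a) = (C1*sin(a) + C2*cos(a))*exp(-a) + (C3*sin(a) + C4*cos(a))*exp(a)


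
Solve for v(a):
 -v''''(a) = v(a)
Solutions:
 v(a) = (C1*sin(sqrt(2)*a/2) + C2*cos(sqrt(2)*a/2))*exp(-sqrt(2)*a/2) + (C3*sin(sqrt(2)*a/2) + C4*cos(sqrt(2)*a/2))*exp(sqrt(2)*a/2)


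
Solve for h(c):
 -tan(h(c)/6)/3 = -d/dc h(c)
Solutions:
 h(c) = -6*asin(C1*exp(c/18)) + 6*pi
 h(c) = 6*asin(C1*exp(c/18))


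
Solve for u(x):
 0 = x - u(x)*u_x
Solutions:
 u(x) = -sqrt(C1 + x^2)
 u(x) = sqrt(C1 + x^2)


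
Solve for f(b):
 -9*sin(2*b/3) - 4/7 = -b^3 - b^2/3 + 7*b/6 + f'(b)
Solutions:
 f(b) = C1 + b^4/4 + b^3/9 - 7*b^2/12 - 4*b/7 + 27*cos(2*b/3)/2


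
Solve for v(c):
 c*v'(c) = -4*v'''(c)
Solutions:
 v(c) = C1 + Integral(C2*airyai(-2^(1/3)*c/2) + C3*airybi(-2^(1/3)*c/2), c)


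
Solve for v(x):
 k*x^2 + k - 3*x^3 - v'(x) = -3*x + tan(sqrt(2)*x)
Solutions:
 v(x) = C1 + k*x^3/3 + k*x - 3*x^4/4 + 3*x^2/2 + sqrt(2)*log(cos(sqrt(2)*x))/2


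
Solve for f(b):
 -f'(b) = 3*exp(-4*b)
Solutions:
 f(b) = C1 + 3*exp(-4*b)/4


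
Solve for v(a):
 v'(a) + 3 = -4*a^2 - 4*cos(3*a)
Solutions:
 v(a) = C1 - 4*a^3/3 - 3*a - 4*sin(3*a)/3


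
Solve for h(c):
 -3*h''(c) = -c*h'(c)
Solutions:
 h(c) = C1 + C2*erfi(sqrt(6)*c/6)


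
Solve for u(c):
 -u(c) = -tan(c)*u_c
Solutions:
 u(c) = C1*sin(c)


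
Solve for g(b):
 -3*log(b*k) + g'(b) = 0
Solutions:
 g(b) = C1 + 3*b*log(b*k) - 3*b


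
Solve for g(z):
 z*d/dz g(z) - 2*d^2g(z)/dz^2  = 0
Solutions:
 g(z) = C1 + C2*erfi(z/2)


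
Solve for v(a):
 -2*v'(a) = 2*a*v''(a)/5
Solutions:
 v(a) = C1 + C2/a^4


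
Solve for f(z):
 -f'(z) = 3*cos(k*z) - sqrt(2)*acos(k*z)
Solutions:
 f(z) = C1 - 3*Piecewise((sin(k*z)/k, Ne(k, 0)), (z, True)) + sqrt(2)*Piecewise((z*acos(k*z) - sqrt(-k^2*z^2 + 1)/k, Ne(k, 0)), (pi*z/2, True))


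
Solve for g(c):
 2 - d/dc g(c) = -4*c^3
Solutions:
 g(c) = C1 + c^4 + 2*c


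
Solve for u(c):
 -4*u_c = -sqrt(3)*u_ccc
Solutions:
 u(c) = C1 + C2*exp(-2*3^(3/4)*c/3) + C3*exp(2*3^(3/4)*c/3)


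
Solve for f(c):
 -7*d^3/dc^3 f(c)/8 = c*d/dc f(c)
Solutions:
 f(c) = C1 + Integral(C2*airyai(-2*7^(2/3)*c/7) + C3*airybi(-2*7^(2/3)*c/7), c)


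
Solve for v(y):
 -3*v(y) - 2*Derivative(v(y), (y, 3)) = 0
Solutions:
 v(y) = C3*exp(-2^(2/3)*3^(1/3)*y/2) + (C1*sin(2^(2/3)*3^(5/6)*y/4) + C2*cos(2^(2/3)*3^(5/6)*y/4))*exp(2^(2/3)*3^(1/3)*y/4)


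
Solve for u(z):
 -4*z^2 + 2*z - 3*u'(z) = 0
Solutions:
 u(z) = C1 - 4*z^3/9 + z^2/3


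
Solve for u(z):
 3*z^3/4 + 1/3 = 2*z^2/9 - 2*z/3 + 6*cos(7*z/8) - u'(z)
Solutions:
 u(z) = C1 - 3*z^4/16 + 2*z^3/27 - z^2/3 - z/3 + 48*sin(7*z/8)/7


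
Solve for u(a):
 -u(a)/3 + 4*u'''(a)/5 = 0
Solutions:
 u(a) = C3*exp(90^(1/3)*a/6) + (C1*sin(10^(1/3)*3^(1/6)*a/4) + C2*cos(10^(1/3)*3^(1/6)*a/4))*exp(-90^(1/3)*a/12)


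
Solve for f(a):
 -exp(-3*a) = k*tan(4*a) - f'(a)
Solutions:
 f(a) = C1 + k*log(tan(4*a)^2 + 1)/8 - exp(-3*a)/3


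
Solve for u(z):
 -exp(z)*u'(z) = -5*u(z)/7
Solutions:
 u(z) = C1*exp(-5*exp(-z)/7)


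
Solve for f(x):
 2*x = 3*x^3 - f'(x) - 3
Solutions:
 f(x) = C1 + 3*x^4/4 - x^2 - 3*x


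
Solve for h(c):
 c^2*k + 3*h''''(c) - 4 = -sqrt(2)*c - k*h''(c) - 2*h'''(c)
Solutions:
 h(c) = C1 + C2*c + C3*exp(c*(sqrt(1 - 3*k) - 1)/3) + C4*exp(-c*(sqrt(1 - 3*k) + 1)/3) - c^4/12 + c^3*(4 - sqrt(2))/(6*k) + c^2*(5 - 4/k + sqrt(2)/k)/k


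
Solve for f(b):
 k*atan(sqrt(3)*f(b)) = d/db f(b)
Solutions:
 Integral(1/atan(sqrt(3)*_y), (_y, f(b))) = C1 + b*k


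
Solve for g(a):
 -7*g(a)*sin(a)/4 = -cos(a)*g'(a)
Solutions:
 g(a) = C1/cos(a)^(7/4)


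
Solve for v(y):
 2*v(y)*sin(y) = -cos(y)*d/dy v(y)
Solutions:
 v(y) = C1*cos(y)^2


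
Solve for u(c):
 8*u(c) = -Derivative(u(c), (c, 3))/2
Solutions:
 u(c) = C3*exp(-2*2^(1/3)*c) + (C1*sin(2^(1/3)*sqrt(3)*c) + C2*cos(2^(1/3)*sqrt(3)*c))*exp(2^(1/3)*c)


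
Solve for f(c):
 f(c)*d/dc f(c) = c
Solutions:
 f(c) = -sqrt(C1 + c^2)
 f(c) = sqrt(C1 + c^2)


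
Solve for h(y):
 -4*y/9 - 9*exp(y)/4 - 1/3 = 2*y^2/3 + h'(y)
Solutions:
 h(y) = C1 - 2*y^3/9 - 2*y^2/9 - y/3 - 9*exp(y)/4


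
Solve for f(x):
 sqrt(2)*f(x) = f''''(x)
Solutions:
 f(x) = C1*exp(-2^(1/8)*x) + C2*exp(2^(1/8)*x) + C3*sin(2^(1/8)*x) + C4*cos(2^(1/8)*x)


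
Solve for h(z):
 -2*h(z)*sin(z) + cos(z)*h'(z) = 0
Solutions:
 h(z) = C1/cos(z)^2


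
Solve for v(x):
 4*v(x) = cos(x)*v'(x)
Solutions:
 v(x) = C1*(sin(x)^2 + 2*sin(x) + 1)/(sin(x)^2 - 2*sin(x) + 1)


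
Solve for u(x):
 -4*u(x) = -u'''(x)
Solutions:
 u(x) = C3*exp(2^(2/3)*x) + (C1*sin(2^(2/3)*sqrt(3)*x/2) + C2*cos(2^(2/3)*sqrt(3)*x/2))*exp(-2^(2/3)*x/2)


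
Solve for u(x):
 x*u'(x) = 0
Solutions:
 u(x) = C1


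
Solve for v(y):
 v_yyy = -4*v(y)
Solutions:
 v(y) = C3*exp(-2^(2/3)*y) + (C1*sin(2^(2/3)*sqrt(3)*y/2) + C2*cos(2^(2/3)*sqrt(3)*y/2))*exp(2^(2/3)*y/2)


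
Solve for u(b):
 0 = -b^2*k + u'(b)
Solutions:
 u(b) = C1 + b^3*k/3


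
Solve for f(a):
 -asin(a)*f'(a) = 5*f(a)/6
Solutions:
 f(a) = C1*exp(-5*Integral(1/asin(a), a)/6)


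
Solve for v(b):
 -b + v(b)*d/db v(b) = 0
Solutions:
 v(b) = -sqrt(C1 + b^2)
 v(b) = sqrt(C1 + b^2)


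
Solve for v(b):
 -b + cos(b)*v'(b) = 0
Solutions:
 v(b) = C1 + Integral(b/cos(b), b)


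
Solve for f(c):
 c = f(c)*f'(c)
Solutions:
 f(c) = -sqrt(C1 + c^2)
 f(c) = sqrt(C1 + c^2)


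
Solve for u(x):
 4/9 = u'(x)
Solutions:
 u(x) = C1 + 4*x/9


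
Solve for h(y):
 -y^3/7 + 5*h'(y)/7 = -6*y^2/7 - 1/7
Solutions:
 h(y) = C1 + y^4/20 - 2*y^3/5 - y/5


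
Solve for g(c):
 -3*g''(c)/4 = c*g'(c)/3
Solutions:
 g(c) = C1 + C2*erf(sqrt(2)*c/3)


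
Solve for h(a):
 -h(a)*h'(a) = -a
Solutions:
 h(a) = -sqrt(C1 + a^2)
 h(a) = sqrt(C1 + a^2)


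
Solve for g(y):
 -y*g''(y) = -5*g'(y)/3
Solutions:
 g(y) = C1 + C2*y^(8/3)


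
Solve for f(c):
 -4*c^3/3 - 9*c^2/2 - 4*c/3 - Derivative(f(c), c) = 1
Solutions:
 f(c) = C1 - c^4/3 - 3*c^3/2 - 2*c^2/3 - c


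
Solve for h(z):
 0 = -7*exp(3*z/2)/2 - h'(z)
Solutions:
 h(z) = C1 - 7*exp(3*z/2)/3


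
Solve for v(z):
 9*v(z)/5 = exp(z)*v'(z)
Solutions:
 v(z) = C1*exp(-9*exp(-z)/5)


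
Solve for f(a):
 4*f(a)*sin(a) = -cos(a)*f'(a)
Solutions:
 f(a) = C1*cos(a)^4


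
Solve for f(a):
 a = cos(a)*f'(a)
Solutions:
 f(a) = C1 + Integral(a/cos(a), a)


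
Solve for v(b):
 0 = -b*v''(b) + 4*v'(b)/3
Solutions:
 v(b) = C1 + C2*b^(7/3)


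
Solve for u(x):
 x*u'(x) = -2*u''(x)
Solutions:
 u(x) = C1 + C2*erf(x/2)


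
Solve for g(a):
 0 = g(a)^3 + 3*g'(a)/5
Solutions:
 g(a) = -sqrt(6)*sqrt(-1/(C1 - 5*a))/2
 g(a) = sqrt(6)*sqrt(-1/(C1 - 5*a))/2


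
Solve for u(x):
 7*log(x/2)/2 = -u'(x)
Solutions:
 u(x) = C1 - 7*x*log(x)/2 + 7*x*log(2)/2 + 7*x/2


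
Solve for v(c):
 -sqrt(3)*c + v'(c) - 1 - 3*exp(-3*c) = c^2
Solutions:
 v(c) = C1 + c^3/3 + sqrt(3)*c^2/2 + c - exp(-3*c)


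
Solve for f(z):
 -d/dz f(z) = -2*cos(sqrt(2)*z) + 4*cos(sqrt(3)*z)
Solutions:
 f(z) = C1 + sqrt(2)*sin(sqrt(2)*z) - 4*sqrt(3)*sin(sqrt(3)*z)/3


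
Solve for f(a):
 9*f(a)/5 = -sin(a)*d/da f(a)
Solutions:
 f(a) = C1*(cos(a) + 1)^(9/10)/(cos(a) - 1)^(9/10)


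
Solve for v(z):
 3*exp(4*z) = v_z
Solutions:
 v(z) = C1 + 3*exp(4*z)/4


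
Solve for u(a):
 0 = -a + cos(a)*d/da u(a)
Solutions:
 u(a) = C1 + Integral(a/cos(a), a)


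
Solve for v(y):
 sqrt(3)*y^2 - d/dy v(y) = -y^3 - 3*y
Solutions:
 v(y) = C1 + y^4/4 + sqrt(3)*y^3/3 + 3*y^2/2


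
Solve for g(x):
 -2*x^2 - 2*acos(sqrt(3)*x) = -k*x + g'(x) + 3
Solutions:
 g(x) = C1 + k*x^2/2 - 2*x^3/3 - 2*x*acos(sqrt(3)*x) - 3*x + 2*sqrt(3)*sqrt(1 - 3*x^2)/3


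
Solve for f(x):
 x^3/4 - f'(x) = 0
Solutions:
 f(x) = C1 + x^4/16


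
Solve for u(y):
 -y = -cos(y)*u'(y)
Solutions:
 u(y) = C1 + Integral(y/cos(y), y)


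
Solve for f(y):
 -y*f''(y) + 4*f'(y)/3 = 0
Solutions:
 f(y) = C1 + C2*y^(7/3)


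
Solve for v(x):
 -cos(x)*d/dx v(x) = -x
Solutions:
 v(x) = C1 + Integral(x/cos(x), x)


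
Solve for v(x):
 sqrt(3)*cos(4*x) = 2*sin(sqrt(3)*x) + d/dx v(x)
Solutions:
 v(x) = C1 + sqrt(3)*sin(4*x)/4 + 2*sqrt(3)*cos(sqrt(3)*x)/3


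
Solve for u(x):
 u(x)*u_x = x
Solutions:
 u(x) = -sqrt(C1 + x^2)
 u(x) = sqrt(C1 + x^2)


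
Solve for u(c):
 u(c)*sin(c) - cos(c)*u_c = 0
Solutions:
 u(c) = C1/cos(c)


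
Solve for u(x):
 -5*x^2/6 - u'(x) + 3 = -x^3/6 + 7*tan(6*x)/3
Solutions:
 u(x) = C1 + x^4/24 - 5*x^3/18 + 3*x + 7*log(cos(6*x))/18


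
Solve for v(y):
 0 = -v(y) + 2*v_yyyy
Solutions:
 v(y) = C1*exp(-2^(3/4)*y/2) + C2*exp(2^(3/4)*y/2) + C3*sin(2^(3/4)*y/2) + C4*cos(2^(3/4)*y/2)


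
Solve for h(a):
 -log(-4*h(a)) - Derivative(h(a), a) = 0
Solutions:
 Integral(1/(log(-_y) + 2*log(2)), (_y, h(a))) = C1 - a


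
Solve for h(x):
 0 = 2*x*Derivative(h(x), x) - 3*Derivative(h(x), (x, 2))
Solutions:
 h(x) = C1 + C2*erfi(sqrt(3)*x/3)


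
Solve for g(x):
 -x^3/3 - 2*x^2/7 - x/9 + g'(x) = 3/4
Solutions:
 g(x) = C1 + x^4/12 + 2*x^3/21 + x^2/18 + 3*x/4


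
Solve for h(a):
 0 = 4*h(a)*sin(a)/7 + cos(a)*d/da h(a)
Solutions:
 h(a) = C1*cos(a)^(4/7)


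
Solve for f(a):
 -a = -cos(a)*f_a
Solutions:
 f(a) = C1 + Integral(a/cos(a), a)


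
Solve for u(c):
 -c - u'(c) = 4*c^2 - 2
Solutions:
 u(c) = C1 - 4*c^3/3 - c^2/2 + 2*c


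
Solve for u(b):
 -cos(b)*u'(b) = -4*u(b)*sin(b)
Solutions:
 u(b) = C1/cos(b)^4


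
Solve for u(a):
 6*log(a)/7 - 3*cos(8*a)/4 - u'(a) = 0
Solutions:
 u(a) = C1 + 6*a*log(a)/7 - 6*a/7 - 3*sin(8*a)/32


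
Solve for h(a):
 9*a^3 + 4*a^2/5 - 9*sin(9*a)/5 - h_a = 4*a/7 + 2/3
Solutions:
 h(a) = C1 + 9*a^4/4 + 4*a^3/15 - 2*a^2/7 - 2*a/3 + cos(9*a)/5


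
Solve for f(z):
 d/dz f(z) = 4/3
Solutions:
 f(z) = C1 + 4*z/3


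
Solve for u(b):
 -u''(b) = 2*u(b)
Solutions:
 u(b) = C1*sin(sqrt(2)*b) + C2*cos(sqrt(2)*b)


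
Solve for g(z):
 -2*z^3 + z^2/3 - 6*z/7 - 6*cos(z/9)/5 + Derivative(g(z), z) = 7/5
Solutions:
 g(z) = C1 + z^4/2 - z^3/9 + 3*z^2/7 + 7*z/5 + 54*sin(z/9)/5


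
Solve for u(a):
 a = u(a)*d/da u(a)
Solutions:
 u(a) = -sqrt(C1 + a^2)
 u(a) = sqrt(C1 + a^2)


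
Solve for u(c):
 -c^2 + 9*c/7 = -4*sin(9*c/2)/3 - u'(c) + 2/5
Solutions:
 u(c) = C1 + c^3/3 - 9*c^2/14 + 2*c/5 + 8*cos(9*c/2)/27


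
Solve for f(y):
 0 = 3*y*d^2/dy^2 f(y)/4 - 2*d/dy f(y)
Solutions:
 f(y) = C1 + C2*y^(11/3)


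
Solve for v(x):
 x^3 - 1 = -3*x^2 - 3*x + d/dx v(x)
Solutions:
 v(x) = C1 + x^4/4 + x^3 + 3*x^2/2 - x


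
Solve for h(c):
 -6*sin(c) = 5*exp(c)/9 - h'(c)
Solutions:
 h(c) = C1 + 5*exp(c)/9 - 6*cos(c)


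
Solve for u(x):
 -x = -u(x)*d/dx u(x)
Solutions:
 u(x) = -sqrt(C1 + x^2)
 u(x) = sqrt(C1 + x^2)


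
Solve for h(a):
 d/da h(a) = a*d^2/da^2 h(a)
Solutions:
 h(a) = C1 + C2*a^2


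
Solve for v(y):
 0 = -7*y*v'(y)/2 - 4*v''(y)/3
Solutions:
 v(y) = C1 + C2*erf(sqrt(21)*y/4)


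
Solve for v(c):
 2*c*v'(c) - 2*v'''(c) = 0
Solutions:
 v(c) = C1 + Integral(C2*airyai(c) + C3*airybi(c), c)


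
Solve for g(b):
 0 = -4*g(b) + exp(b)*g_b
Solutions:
 g(b) = C1*exp(-4*exp(-b))


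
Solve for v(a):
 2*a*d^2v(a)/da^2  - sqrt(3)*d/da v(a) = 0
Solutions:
 v(a) = C1 + C2*a^(sqrt(3)/2 + 1)


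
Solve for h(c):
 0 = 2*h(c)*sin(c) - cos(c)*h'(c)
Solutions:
 h(c) = C1/cos(c)^2


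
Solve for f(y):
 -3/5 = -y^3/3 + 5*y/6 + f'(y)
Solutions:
 f(y) = C1 + y^4/12 - 5*y^2/12 - 3*y/5


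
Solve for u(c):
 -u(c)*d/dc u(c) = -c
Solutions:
 u(c) = -sqrt(C1 + c^2)
 u(c) = sqrt(C1 + c^2)


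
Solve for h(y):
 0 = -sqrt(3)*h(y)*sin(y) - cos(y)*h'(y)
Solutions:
 h(y) = C1*cos(y)^(sqrt(3))


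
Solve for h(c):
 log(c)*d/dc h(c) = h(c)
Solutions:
 h(c) = C1*exp(li(c))


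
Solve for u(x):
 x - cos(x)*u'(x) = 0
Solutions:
 u(x) = C1 + Integral(x/cos(x), x)


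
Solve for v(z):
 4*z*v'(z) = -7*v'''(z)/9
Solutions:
 v(z) = C1 + Integral(C2*airyai(-42^(2/3)*z/7) + C3*airybi(-42^(2/3)*z/7), z)


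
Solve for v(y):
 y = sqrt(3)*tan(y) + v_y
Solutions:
 v(y) = C1 + y^2/2 + sqrt(3)*log(cos(y))


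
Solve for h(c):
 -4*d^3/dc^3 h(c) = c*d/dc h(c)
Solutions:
 h(c) = C1 + Integral(C2*airyai(-2^(1/3)*c/2) + C3*airybi(-2^(1/3)*c/2), c)


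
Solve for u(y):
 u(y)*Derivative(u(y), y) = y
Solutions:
 u(y) = -sqrt(C1 + y^2)
 u(y) = sqrt(C1 + y^2)


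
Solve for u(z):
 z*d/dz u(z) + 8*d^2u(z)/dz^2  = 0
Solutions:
 u(z) = C1 + C2*erf(z/4)


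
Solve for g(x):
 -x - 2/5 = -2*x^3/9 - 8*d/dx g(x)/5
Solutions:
 g(x) = C1 - 5*x^4/144 + 5*x^2/16 + x/4


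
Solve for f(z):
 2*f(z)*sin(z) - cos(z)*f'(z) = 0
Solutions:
 f(z) = C1/cos(z)^2


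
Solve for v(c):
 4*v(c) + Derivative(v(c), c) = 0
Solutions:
 v(c) = C1*exp(-4*c)


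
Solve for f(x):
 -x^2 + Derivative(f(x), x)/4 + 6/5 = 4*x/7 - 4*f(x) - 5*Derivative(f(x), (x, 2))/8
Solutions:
 f(x) = x^2/4 + 25*x/224 + (C1*sin(sqrt(159)*x/5) + C2*cos(sqrt(159)*x/5))*exp(-x/5) - 6901/17920


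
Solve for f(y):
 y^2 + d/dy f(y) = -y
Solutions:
 f(y) = C1 - y^3/3 - y^2/2


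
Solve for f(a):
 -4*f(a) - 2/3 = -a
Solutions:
 f(a) = a/4 - 1/6


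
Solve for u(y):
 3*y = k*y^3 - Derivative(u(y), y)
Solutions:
 u(y) = C1 + k*y^4/4 - 3*y^2/2


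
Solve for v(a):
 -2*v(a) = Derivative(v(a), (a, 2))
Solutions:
 v(a) = C1*sin(sqrt(2)*a) + C2*cos(sqrt(2)*a)


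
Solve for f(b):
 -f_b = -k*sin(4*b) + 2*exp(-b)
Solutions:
 f(b) = C1 - k*cos(4*b)/4 + 2*exp(-b)


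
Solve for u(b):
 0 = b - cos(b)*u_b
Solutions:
 u(b) = C1 + Integral(b/cos(b), b)


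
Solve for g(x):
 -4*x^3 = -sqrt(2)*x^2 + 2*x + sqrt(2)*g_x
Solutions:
 g(x) = C1 - sqrt(2)*x^4/2 + x^3/3 - sqrt(2)*x^2/2


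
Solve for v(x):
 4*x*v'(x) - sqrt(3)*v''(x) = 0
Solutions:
 v(x) = C1 + C2*erfi(sqrt(2)*3^(3/4)*x/3)


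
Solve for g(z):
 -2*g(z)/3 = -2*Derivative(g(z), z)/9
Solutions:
 g(z) = C1*exp(3*z)


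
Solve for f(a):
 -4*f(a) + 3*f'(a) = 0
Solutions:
 f(a) = C1*exp(4*a/3)


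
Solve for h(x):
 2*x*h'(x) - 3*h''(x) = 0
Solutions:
 h(x) = C1 + C2*erfi(sqrt(3)*x/3)


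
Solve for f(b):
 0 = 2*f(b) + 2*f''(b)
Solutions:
 f(b) = C1*sin(b) + C2*cos(b)


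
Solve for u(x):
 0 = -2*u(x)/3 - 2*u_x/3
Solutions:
 u(x) = C1*exp(-x)


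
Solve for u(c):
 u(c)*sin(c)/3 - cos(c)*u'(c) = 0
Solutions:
 u(c) = C1/cos(c)^(1/3)


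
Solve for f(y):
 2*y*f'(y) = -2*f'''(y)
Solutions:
 f(y) = C1 + Integral(C2*airyai(-y) + C3*airybi(-y), y)


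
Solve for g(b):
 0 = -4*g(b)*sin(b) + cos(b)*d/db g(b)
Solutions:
 g(b) = C1/cos(b)^4


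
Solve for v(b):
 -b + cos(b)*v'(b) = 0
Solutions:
 v(b) = C1 + Integral(b/cos(b), b)


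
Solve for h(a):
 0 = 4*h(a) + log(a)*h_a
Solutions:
 h(a) = C1*exp(-4*li(a))


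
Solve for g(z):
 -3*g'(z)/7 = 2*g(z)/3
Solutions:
 g(z) = C1*exp(-14*z/9)


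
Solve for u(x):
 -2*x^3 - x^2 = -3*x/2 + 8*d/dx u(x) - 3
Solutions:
 u(x) = C1 - x^4/16 - x^3/24 + 3*x^2/32 + 3*x/8


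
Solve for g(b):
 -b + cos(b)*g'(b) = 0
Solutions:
 g(b) = C1 + Integral(b/cos(b), b)


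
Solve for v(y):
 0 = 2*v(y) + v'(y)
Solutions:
 v(y) = C1*exp(-2*y)


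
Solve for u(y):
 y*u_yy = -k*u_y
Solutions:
 u(y) = C1 + y^(1 - re(k))*(C2*sin(log(y)*Abs(im(k))) + C3*cos(log(y)*im(k)))


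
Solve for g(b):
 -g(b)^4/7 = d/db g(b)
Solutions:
 g(b) = 7^(1/3)*(1/(C1 + 3*b))^(1/3)
 g(b) = 7^(1/3)*(-3^(2/3) - 3*3^(1/6)*I)*(1/(C1 + b))^(1/3)/6
 g(b) = 7^(1/3)*(-3^(2/3) + 3*3^(1/6)*I)*(1/(C1 + b))^(1/3)/6


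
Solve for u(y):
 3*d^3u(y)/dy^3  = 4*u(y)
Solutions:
 u(y) = C3*exp(6^(2/3)*y/3) + (C1*sin(2^(2/3)*3^(1/6)*y/2) + C2*cos(2^(2/3)*3^(1/6)*y/2))*exp(-6^(2/3)*y/6)


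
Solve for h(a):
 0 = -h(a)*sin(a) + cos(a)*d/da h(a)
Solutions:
 h(a) = C1/cos(a)


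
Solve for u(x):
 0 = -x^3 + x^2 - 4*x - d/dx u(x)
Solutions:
 u(x) = C1 - x^4/4 + x^3/3 - 2*x^2


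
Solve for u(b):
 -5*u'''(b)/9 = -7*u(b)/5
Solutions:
 u(b) = C3*exp(315^(1/3)*b/5) + (C1*sin(3*3^(1/6)*35^(1/3)*b/10) + C2*cos(3*3^(1/6)*35^(1/3)*b/10))*exp(-315^(1/3)*b/10)


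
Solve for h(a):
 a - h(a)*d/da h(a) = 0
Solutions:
 h(a) = -sqrt(C1 + a^2)
 h(a) = sqrt(C1 + a^2)


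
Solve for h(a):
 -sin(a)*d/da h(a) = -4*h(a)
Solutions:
 h(a) = C1*(cos(a)^2 - 2*cos(a) + 1)/(cos(a)^2 + 2*cos(a) + 1)


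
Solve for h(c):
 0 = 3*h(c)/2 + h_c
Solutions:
 h(c) = C1*exp(-3*c/2)


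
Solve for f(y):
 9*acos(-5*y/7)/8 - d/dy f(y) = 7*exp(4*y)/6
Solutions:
 f(y) = C1 + 9*y*acos(-5*y/7)/8 + 9*sqrt(49 - 25*y^2)/40 - 7*exp(4*y)/24


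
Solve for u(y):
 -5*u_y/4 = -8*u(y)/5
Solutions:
 u(y) = C1*exp(32*y/25)


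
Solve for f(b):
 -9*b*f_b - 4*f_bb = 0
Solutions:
 f(b) = C1 + C2*erf(3*sqrt(2)*b/4)


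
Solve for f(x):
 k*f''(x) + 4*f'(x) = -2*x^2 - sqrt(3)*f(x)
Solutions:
 f(x) = C1*exp(x*(sqrt(-sqrt(3)*k + 4) - 2)/k) + C2*exp(-x*(sqrt(-sqrt(3)*k + 4) + 2)/k) + 4*k/3 - 2*sqrt(3)*x^2/3 + 16*x/3 - 64*sqrt(3)/9


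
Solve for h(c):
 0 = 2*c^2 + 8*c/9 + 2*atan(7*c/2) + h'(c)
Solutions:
 h(c) = C1 - 2*c^3/3 - 4*c^2/9 - 2*c*atan(7*c/2) + 2*log(49*c^2 + 4)/7


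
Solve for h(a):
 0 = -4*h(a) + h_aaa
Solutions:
 h(a) = C3*exp(2^(2/3)*a) + (C1*sin(2^(2/3)*sqrt(3)*a/2) + C2*cos(2^(2/3)*sqrt(3)*a/2))*exp(-2^(2/3)*a/2)


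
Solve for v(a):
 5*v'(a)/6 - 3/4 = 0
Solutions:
 v(a) = C1 + 9*a/10


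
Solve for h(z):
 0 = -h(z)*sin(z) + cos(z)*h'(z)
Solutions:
 h(z) = C1/cos(z)


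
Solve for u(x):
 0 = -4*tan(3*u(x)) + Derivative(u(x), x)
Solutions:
 u(x) = -asin(C1*exp(12*x))/3 + pi/3
 u(x) = asin(C1*exp(12*x))/3


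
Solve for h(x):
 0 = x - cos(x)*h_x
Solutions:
 h(x) = C1 + Integral(x/cos(x), x)


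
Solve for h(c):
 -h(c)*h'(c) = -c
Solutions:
 h(c) = -sqrt(C1 + c^2)
 h(c) = sqrt(C1 + c^2)


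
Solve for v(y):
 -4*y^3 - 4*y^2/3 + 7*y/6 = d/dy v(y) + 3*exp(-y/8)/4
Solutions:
 v(y) = C1 - y^4 - 4*y^3/9 + 7*y^2/12 + 6*exp(-y/8)


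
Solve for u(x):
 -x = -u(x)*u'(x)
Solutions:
 u(x) = -sqrt(C1 + x^2)
 u(x) = sqrt(C1 + x^2)


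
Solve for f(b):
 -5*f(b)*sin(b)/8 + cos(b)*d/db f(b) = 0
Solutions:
 f(b) = C1/cos(b)^(5/8)


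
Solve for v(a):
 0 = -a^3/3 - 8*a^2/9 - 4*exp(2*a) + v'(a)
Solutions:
 v(a) = C1 + a^4/12 + 8*a^3/27 + 2*exp(2*a)


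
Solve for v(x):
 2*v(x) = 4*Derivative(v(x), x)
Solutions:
 v(x) = C1*exp(x/2)


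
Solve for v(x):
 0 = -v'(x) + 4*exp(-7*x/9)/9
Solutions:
 v(x) = C1 - 4*exp(-7*x/9)/7


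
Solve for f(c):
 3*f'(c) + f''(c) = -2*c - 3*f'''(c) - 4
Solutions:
 f(c) = C1 - c^2/3 - 10*c/9 + (C2*sin(sqrt(35)*c/6) + C3*cos(sqrt(35)*c/6))*exp(-c/6)


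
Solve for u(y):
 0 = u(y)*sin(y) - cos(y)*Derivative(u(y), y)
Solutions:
 u(y) = C1/cos(y)


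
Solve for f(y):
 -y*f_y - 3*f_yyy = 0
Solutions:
 f(y) = C1 + Integral(C2*airyai(-3^(2/3)*y/3) + C3*airybi(-3^(2/3)*y/3), y)


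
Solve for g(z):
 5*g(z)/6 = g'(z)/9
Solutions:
 g(z) = C1*exp(15*z/2)


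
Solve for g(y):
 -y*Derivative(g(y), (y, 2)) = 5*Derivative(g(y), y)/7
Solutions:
 g(y) = C1 + C2*y^(2/7)


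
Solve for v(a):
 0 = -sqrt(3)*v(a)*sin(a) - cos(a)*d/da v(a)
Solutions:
 v(a) = C1*cos(a)^(sqrt(3))


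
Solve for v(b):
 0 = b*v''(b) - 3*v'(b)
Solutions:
 v(b) = C1 + C2*b^4


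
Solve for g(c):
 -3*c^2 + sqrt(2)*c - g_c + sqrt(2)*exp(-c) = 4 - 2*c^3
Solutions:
 g(c) = C1 + c^4/2 - c^3 + sqrt(2)*c^2/2 - 4*c - sqrt(2)*exp(-c)


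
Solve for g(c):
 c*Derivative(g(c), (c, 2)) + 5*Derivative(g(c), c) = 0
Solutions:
 g(c) = C1 + C2/c^4


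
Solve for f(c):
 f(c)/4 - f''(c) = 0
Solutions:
 f(c) = C1*exp(-c/2) + C2*exp(c/2)


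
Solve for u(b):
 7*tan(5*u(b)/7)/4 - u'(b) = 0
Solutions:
 u(b) = -7*asin(C1*exp(5*b/4))/5 + 7*pi/5
 u(b) = 7*asin(C1*exp(5*b/4))/5


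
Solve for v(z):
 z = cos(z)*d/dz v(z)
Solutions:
 v(z) = C1 + Integral(z/cos(z), z)


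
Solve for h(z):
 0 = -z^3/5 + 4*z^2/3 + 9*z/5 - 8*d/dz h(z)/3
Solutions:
 h(z) = C1 - 3*z^4/160 + z^3/6 + 27*z^2/80


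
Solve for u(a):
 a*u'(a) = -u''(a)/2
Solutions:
 u(a) = C1 + C2*erf(a)


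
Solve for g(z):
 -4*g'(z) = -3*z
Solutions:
 g(z) = C1 + 3*z^2/8


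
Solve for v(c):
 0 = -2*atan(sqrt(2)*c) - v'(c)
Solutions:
 v(c) = C1 - 2*c*atan(sqrt(2)*c) + sqrt(2)*log(2*c^2 + 1)/2


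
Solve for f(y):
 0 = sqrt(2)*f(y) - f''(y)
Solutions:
 f(y) = C1*exp(-2^(1/4)*y) + C2*exp(2^(1/4)*y)


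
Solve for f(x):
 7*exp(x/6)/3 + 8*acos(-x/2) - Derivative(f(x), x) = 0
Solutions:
 f(x) = C1 + 8*x*acos(-x/2) + 8*sqrt(4 - x^2) + 14*exp(x/6)


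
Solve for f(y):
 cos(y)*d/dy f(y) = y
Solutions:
 f(y) = C1 + Integral(y/cos(y), y)


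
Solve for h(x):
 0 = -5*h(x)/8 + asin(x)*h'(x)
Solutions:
 h(x) = C1*exp(5*Integral(1/asin(x), x)/8)


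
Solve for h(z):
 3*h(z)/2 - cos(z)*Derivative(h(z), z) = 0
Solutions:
 h(z) = C1*(sin(z) + 1)^(3/4)/(sin(z) - 1)^(3/4)


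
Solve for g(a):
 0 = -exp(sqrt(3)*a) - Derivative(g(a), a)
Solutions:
 g(a) = C1 - sqrt(3)*exp(sqrt(3)*a)/3


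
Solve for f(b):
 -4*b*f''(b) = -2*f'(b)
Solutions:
 f(b) = C1 + C2*b^(3/2)


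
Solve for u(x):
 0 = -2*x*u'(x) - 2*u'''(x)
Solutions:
 u(x) = C1 + Integral(C2*airyai(-x) + C3*airybi(-x), x)


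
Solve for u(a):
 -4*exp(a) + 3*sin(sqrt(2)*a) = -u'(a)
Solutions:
 u(a) = C1 + 4*exp(a) + 3*sqrt(2)*cos(sqrt(2)*a)/2


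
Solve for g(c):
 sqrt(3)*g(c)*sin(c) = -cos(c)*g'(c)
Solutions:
 g(c) = C1*cos(c)^(sqrt(3))


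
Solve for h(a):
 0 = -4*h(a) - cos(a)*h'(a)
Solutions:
 h(a) = C1*(sin(a)^2 - 2*sin(a) + 1)/(sin(a)^2 + 2*sin(a) + 1)


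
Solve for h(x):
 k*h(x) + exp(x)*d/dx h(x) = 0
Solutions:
 h(x) = C1*exp(k*exp(-x))


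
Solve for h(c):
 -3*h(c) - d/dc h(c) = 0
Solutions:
 h(c) = C1*exp(-3*c)


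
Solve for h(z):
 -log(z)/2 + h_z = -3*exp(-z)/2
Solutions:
 h(z) = C1 + z*log(z)/2 - z/2 + 3*exp(-z)/2


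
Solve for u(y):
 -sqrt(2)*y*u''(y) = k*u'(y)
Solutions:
 u(y) = C1 + y^(-sqrt(2)*re(k)/2 + 1)*(C2*sin(sqrt(2)*log(y)*Abs(im(k))/2) + C3*cos(sqrt(2)*log(y)*im(k)/2))


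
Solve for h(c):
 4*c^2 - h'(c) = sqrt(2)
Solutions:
 h(c) = C1 + 4*c^3/3 - sqrt(2)*c


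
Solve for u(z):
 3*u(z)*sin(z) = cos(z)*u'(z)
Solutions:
 u(z) = C1/cos(z)^3


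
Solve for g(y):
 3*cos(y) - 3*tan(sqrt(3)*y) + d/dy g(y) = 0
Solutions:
 g(y) = C1 - sqrt(3)*log(cos(sqrt(3)*y)) - 3*sin(y)


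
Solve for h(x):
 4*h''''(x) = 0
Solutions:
 h(x) = C1 + C2*x + C3*x^2 + C4*x^3


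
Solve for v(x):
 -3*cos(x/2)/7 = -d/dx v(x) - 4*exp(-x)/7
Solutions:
 v(x) = C1 + 6*sin(x/2)/7 + 4*exp(-x)/7


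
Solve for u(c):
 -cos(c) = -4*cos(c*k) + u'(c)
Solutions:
 u(c) = C1 - sin(c) + 4*sin(c*k)/k


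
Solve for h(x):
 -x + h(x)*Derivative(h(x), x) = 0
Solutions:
 h(x) = -sqrt(C1 + x^2)
 h(x) = sqrt(C1 + x^2)


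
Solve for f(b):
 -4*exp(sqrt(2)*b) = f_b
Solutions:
 f(b) = C1 - 2*sqrt(2)*exp(sqrt(2)*b)


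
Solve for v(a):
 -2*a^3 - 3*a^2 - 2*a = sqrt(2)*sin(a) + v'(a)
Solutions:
 v(a) = C1 - a^4/2 - a^3 - a^2 + sqrt(2)*cos(a)


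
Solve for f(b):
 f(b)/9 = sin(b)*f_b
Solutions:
 f(b) = C1*(cos(b) - 1)^(1/18)/(cos(b) + 1)^(1/18)


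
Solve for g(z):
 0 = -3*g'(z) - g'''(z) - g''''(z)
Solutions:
 g(z) = C1 + C2*exp(z*(-4 + 2*2^(1/3)/(9*sqrt(85) + 83)^(1/3) + 2^(2/3)*(9*sqrt(85) + 83)^(1/3))/12)*sin(2^(1/3)*sqrt(3)*z*(-2^(1/3)*(9*sqrt(85) + 83)^(1/3) + 2/(9*sqrt(85) + 83)^(1/3))/12) + C3*exp(z*(-4 + 2*2^(1/3)/(9*sqrt(85) + 83)^(1/3) + 2^(2/3)*(9*sqrt(85) + 83)^(1/3))/12)*cos(2^(1/3)*sqrt(3)*z*(-2^(1/3)*(9*sqrt(85) + 83)^(1/3) + 2/(9*sqrt(85) + 83)^(1/3))/12) + C4*exp(-z*(2*2^(1/3)/(9*sqrt(85) + 83)^(1/3) + 2 + 2^(2/3)*(9*sqrt(85) + 83)^(1/3))/6)


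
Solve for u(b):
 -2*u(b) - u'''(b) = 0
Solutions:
 u(b) = C3*exp(-2^(1/3)*b) + (C1*sin(2^(1/3)*sqrt(3)*b/2) + C2*cos(2^(1/3)*sqrt(3)*b/2))*exp(2^(1/3)*b/2)


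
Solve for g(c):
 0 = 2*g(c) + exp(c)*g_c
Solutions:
 g(c) = C1*exp(2*exp(-c))


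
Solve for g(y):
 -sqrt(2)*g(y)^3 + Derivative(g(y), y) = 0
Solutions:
 g(y) = -sqrt(2)*sqrt(-1/(C1 + sqrt(2)*y))/2
 g(y) = sqrt(2)*sqrt(-1/(C1 + sqrt(2)*y))/2


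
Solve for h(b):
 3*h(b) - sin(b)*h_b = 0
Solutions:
 h(b) = C1*(cos(b) - 1)^(3/2)/(cos(b) + 1)^(3/2)


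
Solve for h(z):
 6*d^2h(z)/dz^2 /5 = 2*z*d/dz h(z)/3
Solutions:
 h(z) = C1 + C2*erfi(sqrt(10)*z/6)


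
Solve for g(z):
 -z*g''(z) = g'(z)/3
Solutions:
 g(z) = C1 + C2*z^(2/3)


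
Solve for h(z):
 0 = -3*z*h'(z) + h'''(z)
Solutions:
 h(z) = C1 + Integral(C2*airyai(3^(1/3)*z) + C3*airybi(3^(1/3)*z), z)


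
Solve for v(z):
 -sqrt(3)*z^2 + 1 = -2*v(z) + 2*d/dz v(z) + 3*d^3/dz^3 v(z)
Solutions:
 v(z) = C1*exp(z*(-(9 + sqrt(89))^(1/3) + 2/(9 + sqrt(89))^(1/3))/6)*sin(sqrt(3)*z*(2/(9 + sqrt(89))^(1/3) + (9 + sqrt(89))^(1/3))/6) + C2*exp(z*(-(9 + sqrt(89))^(1/3) + 2/(9 + sqrt(89))^(1/3))/6)*cos(sqrt(3)*z*(2/(9 + sqrt(89))^(1/3) + (9 + sqrt(89))^(1/3))/6) + C3*exp(-z*(-(9 + sqrt(89))^(1/3) + 2/(9 + sqrt(89))^(1/3))/3) + sqrt(3)*z^2/2 + sqrt(3)*z - 1/2 + sqrt(3)


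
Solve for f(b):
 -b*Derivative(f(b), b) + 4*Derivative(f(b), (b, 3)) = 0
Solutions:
 f(b) = C1 + Integral(C2*airyai(2^(1/3)*b/2) + C3*airybi(2^(1/3)*b/2), b)


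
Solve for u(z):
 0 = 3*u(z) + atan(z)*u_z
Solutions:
 u(z) = C1*exp(-3*Integral(1/atan(z), z))


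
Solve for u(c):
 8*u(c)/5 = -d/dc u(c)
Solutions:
 u(c) = C1*exp(-8*c/5)


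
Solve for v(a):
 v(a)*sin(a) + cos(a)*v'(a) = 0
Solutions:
 v(a) = C1*cos(a)


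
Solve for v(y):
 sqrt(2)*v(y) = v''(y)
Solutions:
 v(y) = C1*exp(-2^(1/4)*y) + C2*exp(2^(1/4)*y)


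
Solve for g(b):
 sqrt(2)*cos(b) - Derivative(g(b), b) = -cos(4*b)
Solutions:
 g(b) = C1 + sqrt(2)*sin(b) + sin(4*b)/4


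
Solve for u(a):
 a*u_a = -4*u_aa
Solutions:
 u(a) = C1 + C2*erf(sqrt(2)*a/4)


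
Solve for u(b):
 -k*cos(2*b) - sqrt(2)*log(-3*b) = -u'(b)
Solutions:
 u(b) = C1 + sqrt(2)*b*(log(-b) - 1) + sqrt(2)*b*log(3) + k*sin(2*b)/2


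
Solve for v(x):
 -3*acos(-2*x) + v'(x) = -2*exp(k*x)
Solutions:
 v(x) = C1 + 3*x*acos(-2*x) + 3*sqrt(1 - 4*x^2)/2 - 2*Piecewise((exp(k*x)/k, Ne(k, 0)), (x, True))


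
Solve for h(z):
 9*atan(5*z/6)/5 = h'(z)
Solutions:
 h(z) = C1 + 9*z*atan(5*z/6)/5 - 27*log(25*z^2 + 36)/25


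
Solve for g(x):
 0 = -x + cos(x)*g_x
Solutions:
 g(x) = C1 + Integral(x/cos(x), x)


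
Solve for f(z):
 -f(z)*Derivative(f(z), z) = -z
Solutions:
 f(z) = -sqrt(C1 + z^2)
 f(z) = sqrt(C1 + z^2)


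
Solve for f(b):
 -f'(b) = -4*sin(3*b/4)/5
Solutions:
 f(b) = C1 - 16*cos(3*b/4)/15


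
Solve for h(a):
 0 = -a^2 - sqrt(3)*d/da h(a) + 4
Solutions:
 h(a) = C1 - sqrt(3)*a^3/9 + 4*sqrt(3)*a/3


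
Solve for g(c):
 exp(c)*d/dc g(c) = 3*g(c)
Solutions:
 g(c) = C1*exp(-3*exp(-c))


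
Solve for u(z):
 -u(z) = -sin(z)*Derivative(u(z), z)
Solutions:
 u(z) = C1*sqrt(cos(z) - 1)/sqrt(cos(z) + 1)


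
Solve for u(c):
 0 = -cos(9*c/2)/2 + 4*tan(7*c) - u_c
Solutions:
 u(c) = C1 - 4*log(cos(7*c))/7 - sin(9*c/2)/9


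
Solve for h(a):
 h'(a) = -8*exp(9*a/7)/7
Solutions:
 h(a) = C1 - 8*exp(9*a/7)/9


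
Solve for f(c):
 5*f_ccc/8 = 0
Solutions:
 f(c) = C1 + C2*c + C3*c^2


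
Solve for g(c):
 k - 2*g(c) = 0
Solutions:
 g(c) = k/2


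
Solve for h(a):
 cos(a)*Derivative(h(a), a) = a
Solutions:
 h(a) = C1 + Integral(a/cos(a), a)


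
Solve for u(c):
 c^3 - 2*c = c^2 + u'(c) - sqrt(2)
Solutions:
 u(c) = C1 + c^4/4 - c^3/3 - c^2 + sqrt(2)*c


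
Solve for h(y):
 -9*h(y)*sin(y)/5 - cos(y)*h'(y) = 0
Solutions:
 h(y) = C1*cos(y)^(9/5)


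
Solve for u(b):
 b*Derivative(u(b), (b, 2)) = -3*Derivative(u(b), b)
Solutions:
 u(b) = C1 + C2/b^2


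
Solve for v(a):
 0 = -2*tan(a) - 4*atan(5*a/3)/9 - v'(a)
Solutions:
 v(a) = C1 - 4*a*atan(5*a/3)/9 + 2*log(25*a^2 + 9)/15 + 2*log(cos(a))


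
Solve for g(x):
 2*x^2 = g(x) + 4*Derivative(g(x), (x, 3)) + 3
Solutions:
 g(x) = C3*exp(-2^(1/3)*x/2) + 2*x^2 + (C1*sin(2^(1/3)*sqrt(3)*x/4) + C2*cos(2^(1/3)*sqrt(3)*x/4))*exp(2^(1/3)*x/4) - 3


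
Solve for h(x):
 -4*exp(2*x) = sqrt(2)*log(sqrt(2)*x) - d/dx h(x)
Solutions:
 h(x) = C1 + sqrt(2)*x*log(x) + sqrt(2)*x*(-1 + log(2)/2) + 2*exp(2*x)


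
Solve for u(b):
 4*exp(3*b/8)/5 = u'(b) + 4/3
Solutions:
 u(b) = C1 - 4*b/3 + 32*exp(3*b/8)/15


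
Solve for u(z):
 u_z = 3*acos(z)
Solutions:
 u(z) = C1 + 3*z*acos(z) - 3*sqrt(1 - z^2)


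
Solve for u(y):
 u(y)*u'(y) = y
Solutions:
 u(y) = -sqrt(C1 + y^2)
 u(y) = sqrt(C1 + y^2)


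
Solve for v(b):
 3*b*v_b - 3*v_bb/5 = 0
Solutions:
 v(b) = C1 + C2*erfi(sqrt(10)*b/2)


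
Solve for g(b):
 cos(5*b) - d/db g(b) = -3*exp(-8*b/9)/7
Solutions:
 g(b) = C1 + sin(5*b)/5 - 27*exp(-8*b/9)/56


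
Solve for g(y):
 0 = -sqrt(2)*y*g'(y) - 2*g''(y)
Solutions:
 g(y) = C1 + C2*erf(2^(1/4)*y/2)


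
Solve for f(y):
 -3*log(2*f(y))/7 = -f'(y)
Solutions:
 -7*Integral(1/(log(_y) + log(2)), (_y, f(y)))/3 = C1 - y


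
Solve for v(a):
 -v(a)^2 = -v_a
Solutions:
 v(a) = -1/(C1 + a)


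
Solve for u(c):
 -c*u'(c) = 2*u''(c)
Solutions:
 u(c) = C1 + C2*erf(c/2)


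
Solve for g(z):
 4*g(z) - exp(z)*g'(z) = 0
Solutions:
 g(z) = C1*exp(-4*exp(-z))


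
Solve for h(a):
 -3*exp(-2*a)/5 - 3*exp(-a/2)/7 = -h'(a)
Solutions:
 h(a) = C1 - 3*exp(-2*a)/10 - 6*exp(-a/2)/7


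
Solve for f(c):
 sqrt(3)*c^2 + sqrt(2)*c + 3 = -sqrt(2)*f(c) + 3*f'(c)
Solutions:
 f(c) = C1*exp(sqrt(2)*c/3) - sqrt(6)*c^2/2 - 3*sqrt(3)*c - c - 9*sqrt(6)/2 - 3*sqrt(2)


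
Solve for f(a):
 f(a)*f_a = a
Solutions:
 f(a) = -sqrt(C1 + a^2)
 f(a) = sqrt(C1 + a^2)


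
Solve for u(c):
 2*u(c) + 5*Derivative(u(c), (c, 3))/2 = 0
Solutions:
 u(c) = C3*exp(-10^(2/3)*c/5) + (C1*sin(10^(2/3)*sqrt(3)*c/10) + C2*cos(10^(2/3)*sqrt(3)*c/10))*exp(10^(2/3)*c/10)


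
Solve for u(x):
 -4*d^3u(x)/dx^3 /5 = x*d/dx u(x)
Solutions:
 u(x) = C1 + Integral(C2*airyai(-10^(1/3)*x/2) + C3*airybi(-10^(1/3)*x/2), x)


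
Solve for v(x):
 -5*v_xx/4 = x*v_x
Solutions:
 v(x) = C1 + C2*erf(sqrt(10)*x/5)


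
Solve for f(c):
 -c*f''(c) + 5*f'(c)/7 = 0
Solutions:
 f(c) = C1 + C2*c^(12/7)


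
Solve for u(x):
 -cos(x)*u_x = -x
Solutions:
 u(x) = C1 + Integral(x/cos(x), x)


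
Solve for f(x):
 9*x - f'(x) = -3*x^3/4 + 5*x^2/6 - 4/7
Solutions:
 f(x) = C1 + 3*x^4/16 - 5*x^3/18 + 9*x^2/2 + 4*x/7


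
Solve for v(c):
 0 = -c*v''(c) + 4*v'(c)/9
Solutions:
 v(c) = C1 + C2*c^(13/9)


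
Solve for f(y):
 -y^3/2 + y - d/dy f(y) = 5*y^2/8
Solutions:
 f(y) = C1 - y^4/8 - 5*y^3/24 + y^2/2


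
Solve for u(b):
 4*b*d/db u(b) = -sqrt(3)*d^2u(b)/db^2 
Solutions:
 u(b) = C1 + C2*erf(sqrt(2)*3^(3/4)*b/3)


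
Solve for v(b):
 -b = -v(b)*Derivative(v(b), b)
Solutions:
 v(b) = -sqrt(C1 + b^2)
 v(b) = sqrt(C1 + b^2)


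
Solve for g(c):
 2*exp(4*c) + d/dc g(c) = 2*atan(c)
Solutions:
 g(c) = C1 + 2*c*atan(c) - exp(4*c)/2 - log(c^2 + 1)


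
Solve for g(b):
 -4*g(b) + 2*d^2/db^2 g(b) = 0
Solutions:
 g(b) = C1*exp(-sqrt(2)*b) + C2*exp(sqrt(2)*b)


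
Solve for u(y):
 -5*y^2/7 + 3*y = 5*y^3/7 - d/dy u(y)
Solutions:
 u(y) = C1 + 5*y^4/28 + 5*y^3/21 - 3*y^2/2


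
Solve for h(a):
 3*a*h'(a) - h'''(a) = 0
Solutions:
 h(a) = C1 + Integral(C2*airyai(3^(1/3)*a) + C3*airybi(3^(1/3)*a), a)


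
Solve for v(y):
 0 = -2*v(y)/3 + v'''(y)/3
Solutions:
 v(y) = C3*exp(2^(1/3)*y) + (C1*sin(2^(1/3)*sqrt(3)*y/2) + C2*cos(2^(1/3)*sqrt(3)*y/2))*exp(-2^(1/3)*y/2)


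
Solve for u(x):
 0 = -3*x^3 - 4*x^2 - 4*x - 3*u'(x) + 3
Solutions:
 u(x) = C1 - x^4/4 - 4*x^3/9 - 2*x^2/3 + x


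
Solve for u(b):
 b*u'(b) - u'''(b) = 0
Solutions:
 u(b) = C1 + Integral(C2*airyai(b) + C3*airybi(b), b)


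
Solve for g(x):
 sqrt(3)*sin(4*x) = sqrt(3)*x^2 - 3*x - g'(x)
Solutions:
 g(x) = C1 + sqrt(3)*x^3/3 - 3*x^2/2 + sqrt(3)*cos(4*x)/4


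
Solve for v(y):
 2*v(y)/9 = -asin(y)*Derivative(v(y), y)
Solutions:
 v(y) = C1*exp(-2*Integral(1/asin(y), y)/9)


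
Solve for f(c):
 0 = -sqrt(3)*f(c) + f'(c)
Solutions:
 f(c) = C1*exp(sqrt(3)*c)


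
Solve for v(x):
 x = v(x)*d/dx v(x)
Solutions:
 v(x) = -sqrt(C1 + x^2)
 v(x) = sqrt(C1 + x^2)


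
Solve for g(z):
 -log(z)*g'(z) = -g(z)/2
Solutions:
 g(z) = C1*exp(li(z)/2)


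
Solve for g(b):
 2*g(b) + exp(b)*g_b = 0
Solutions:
 g(b) = C1*exp(2*exp(-b))


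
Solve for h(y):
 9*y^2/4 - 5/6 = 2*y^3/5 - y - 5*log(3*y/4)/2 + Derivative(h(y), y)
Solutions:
 h(y) = C1 - y^4/10 + 3*y^3/4 + y^2/2 + 5*y*log(y)/2 - 5*y*log(2) - 10*y/3 + 5*y*log(3)/2


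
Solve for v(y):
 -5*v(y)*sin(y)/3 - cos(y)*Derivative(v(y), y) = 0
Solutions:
 v(y) = C1*cos(y)^(5/3)


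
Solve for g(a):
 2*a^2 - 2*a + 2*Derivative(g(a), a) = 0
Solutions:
 g(a) = C1 - a^3/3 + a^2/2


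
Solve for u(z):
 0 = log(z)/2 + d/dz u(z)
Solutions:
 u(z) = C1 - z*log(z)/2 + z/2


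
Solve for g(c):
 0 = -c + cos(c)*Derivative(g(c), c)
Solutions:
 g(c) = C1 + Integral(c/cos(c), c)


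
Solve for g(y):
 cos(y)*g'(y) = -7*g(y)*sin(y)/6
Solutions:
 g(y) = C1*cos(y)^(7/6)


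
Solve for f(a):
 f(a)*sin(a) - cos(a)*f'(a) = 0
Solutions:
 f(a) = C1/cos(a)


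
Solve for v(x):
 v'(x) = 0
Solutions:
 v(x) = C1


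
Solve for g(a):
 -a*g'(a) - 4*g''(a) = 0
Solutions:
 g(a) = C1 + C2*erf(sqrt(2)*a/4)


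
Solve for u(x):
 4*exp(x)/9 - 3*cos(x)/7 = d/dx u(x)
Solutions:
 u(x) = C1 + 4*exp(x)/9 - 3*sin(x)/7


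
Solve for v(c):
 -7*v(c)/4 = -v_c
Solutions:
 v(c) = C1*exp(7*c/4)


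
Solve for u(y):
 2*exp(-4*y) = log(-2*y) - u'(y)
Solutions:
 u(y) = C1 + y*log(-y) + y*(-1 + log(2)) + exp(-4*y)/2


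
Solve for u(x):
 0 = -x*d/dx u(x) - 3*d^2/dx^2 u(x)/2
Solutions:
 u(x) = C1 + C2*erf(sqrt(3)*x/3)


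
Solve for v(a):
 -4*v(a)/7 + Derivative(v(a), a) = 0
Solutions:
 v(a) = C1*exp(4*a/7)


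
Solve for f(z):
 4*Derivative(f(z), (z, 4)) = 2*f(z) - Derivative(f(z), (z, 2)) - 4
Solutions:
 f(z) = C1*exp(-sqrt(2)*z*sqrt(-1 + sqrt(33))/4) + C2*exp(sqrt(2)*z*sqrt(-1 + sqrt(33))/4) + C3*sin(sqrt(2)*z*sqrt(1 + sqrt(33))/4) + C4*cos(sqrt(2)*z*sqrt(1 + sqrt(33))/4) + 2


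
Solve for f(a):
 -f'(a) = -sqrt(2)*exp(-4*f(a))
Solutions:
 f(a) = log(-I*(C1 + 4*sqrt(2)*a)^(1/4))
 f(a) = log(I*(C1 + 4*sqrt(2)*a)^(1/4))
 f(a) = log(-(C1 + 4*sqrt(2)*a)^(1/4))
 f(a) = log(C1 + 4*sqrt(2)*a)/4


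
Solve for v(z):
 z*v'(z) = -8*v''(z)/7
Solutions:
 v(z) = C1 + C2*erf(sqrt(7)*z/4)


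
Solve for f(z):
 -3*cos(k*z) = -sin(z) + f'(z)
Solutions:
 f(z) = C1 - cos(z) - 3*sin(k*z)/k


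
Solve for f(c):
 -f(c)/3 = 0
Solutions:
 f(c) = 0


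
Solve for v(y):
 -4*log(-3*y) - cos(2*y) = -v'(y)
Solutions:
 v(y) = C1 + 4*y*log(-y) - 4*y + 4*y*log(3) + sin(2*y)/2


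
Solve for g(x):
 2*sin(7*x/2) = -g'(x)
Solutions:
 g(x) = C1 + 4*cos(7*x/2)/7


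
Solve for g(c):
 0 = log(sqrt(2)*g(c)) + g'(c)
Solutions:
 2*Integral(1/(2*log(_y) + log(2)), (_y, g(c))) = C1 - c


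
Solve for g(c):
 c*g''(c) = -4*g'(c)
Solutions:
 g(c) = C1 + C2/c^3


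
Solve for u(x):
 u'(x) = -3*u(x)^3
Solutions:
 u(x) = -sqrt(2)*sqrt(-1/(C1 - 3*x))/2
 u(x) = sqrt(2)*sqrt(-1/(C1 - 3*x))/2


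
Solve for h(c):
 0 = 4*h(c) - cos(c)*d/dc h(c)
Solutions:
 h(c) = C1*(sin(c)^2 + 2*sin(c) + 1)/(sin(c)^2 - 2*sin(c) + 1)


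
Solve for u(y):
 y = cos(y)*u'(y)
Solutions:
 u(y) = C1 + Integral(y/cos(y), y)


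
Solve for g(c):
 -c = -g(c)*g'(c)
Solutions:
 g(c) = -sqrt(C1 + c^2)
 g(c) = sqrt(C1 + c^2)


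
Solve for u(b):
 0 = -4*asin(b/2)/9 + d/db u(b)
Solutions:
 u(b) = C1 + 4*b*asin(b/2)/9 + 4*sqrt(4 - b^2)/9


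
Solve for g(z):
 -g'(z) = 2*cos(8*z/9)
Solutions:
 g(z) = C1 - 9*sin(8*z/9)/4


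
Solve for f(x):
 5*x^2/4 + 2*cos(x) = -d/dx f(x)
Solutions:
 f(x) = C1 - 5*x^3/12 - 2*sin(x)


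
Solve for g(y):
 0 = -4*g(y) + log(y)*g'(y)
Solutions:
 g(y) = C1*exp(4*li(y))


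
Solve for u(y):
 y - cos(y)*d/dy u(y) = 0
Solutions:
 u(y) = C1 + Integral(y/cos(y), y)


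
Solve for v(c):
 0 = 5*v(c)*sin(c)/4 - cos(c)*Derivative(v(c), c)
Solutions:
 v(c) = C1/cos(c)^(5/4)


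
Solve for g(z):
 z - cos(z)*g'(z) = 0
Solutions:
 g(z) = C1 + Integral(z/cos(z), z)


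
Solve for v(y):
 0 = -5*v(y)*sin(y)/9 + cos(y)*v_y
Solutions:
 v(y) = C1/cos(y)^(5/9)


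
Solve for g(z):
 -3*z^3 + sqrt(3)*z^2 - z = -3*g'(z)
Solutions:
 g(z) = C1 + z^4/4 - sqrt(3)*z^3/9 + z^2/6


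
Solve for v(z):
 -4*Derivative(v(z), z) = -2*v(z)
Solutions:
 v(z) = C1*exp(z/2)


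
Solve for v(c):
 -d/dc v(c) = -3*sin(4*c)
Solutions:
 v(c) = C1 - 3*cos(4*c)/4


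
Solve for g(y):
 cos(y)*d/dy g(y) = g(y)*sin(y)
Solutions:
 g(y) = C1/cos(y)


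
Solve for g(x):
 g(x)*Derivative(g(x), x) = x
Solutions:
 g(x) = -sqrt(C1 + x^2)
 g(x) = sqrt(C1 + x^2)


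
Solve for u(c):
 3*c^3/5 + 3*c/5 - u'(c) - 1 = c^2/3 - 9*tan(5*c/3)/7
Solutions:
 u(c) = C1 + 3*c^4/20 - c^3/9 + 3*c^2/10 - c - 27*log(cos(5*c/3))/35


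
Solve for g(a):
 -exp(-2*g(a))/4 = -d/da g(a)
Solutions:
 g(a) = log(-sqrt(C1 + 2*a)) - log(2)
 g(a) = log(C1 + 2*a)/2 - log(2)


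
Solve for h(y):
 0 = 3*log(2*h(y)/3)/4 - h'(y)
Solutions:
 -4*Integral(1/(log(_y) - log(3) + log(2)), (_y, h(y)))/3 = C1 - y


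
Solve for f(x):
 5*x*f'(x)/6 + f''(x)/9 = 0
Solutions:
 f(x) = C1 + C2*erf(sqrt(15)*x/2)


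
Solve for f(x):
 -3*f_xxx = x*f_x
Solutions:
 f(x) = C1 + Integral(C2*airyai(-3^(2/3)*x/3) + C3*airybi(-3^(2/3)*x/3), x)


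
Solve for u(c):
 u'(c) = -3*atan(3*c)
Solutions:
 u(c) = C1 - 3*c*atan(3*c) + log(9*c^2 + 1)/2


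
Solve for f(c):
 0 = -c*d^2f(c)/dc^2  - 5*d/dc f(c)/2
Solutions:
 f(c) = C1 + C2/c^(3/2)


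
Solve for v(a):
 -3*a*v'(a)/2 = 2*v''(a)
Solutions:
 v(a) = C1 + C2*erf(sqrt(6)*a/4)


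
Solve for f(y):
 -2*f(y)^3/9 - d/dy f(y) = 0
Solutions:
 f(y) = -3*sqrt(2)*sqrt(-1/(C1 - 2*y))/2
 f(y) = 3*sqrt(2)*sqrt(-1/(C1 - 2*y))/2


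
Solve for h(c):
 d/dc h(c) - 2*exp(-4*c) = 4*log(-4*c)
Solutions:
 h(c) = C1 + 4*c*log(-c) + 4*c*(-1 + 2*log(2)) - exp(-4*c)/2


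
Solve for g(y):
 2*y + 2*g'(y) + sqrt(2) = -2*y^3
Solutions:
 g(y) = C1 - y^4/4 - y^2/2 - sqrt(2)*y/2


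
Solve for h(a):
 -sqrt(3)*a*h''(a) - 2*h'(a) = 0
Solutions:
 h(a) = C1 + C2*a^(1 - 2*sqrt(3)/3)


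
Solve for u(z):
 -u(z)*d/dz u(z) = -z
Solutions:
 u(z) = -sqrt(C1 + z^2)
 u(z) = sqrt(C1 + z^2)


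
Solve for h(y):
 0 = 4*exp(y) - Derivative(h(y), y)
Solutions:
 h(y) = C1 + 4*exp(y)


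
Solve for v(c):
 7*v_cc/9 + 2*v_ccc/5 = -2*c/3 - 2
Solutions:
 v(c) = C1 + C2*c + C3*exp(-35*c/18) - c^3/7 - 261*c^2/245
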